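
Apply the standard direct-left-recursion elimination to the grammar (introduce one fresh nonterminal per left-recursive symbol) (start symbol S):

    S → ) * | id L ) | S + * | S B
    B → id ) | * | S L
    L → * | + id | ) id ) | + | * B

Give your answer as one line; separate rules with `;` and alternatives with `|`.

Directly left-recursive nonterminal: S.
For S: α = {+ *, B}, β = {) *, id L )}. Rewrite as S → β S' and S' → α S' | ε.

S → ) * S' | id L ) S'; B → id ) | * | S L; L → * | + id | ) id ) | + | * B; S' → + * S' | B S' | ε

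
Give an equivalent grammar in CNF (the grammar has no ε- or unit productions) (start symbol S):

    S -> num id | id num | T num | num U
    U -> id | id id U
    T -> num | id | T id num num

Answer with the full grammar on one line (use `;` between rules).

S -> X1 X2 | X2 X1 | T X1 | X1 U; U -> id | X2 Y1; T -> num | id | T Y2; X1 -> num; X2 -> id; Y1 -> X2 U; Y2 -> X2 Y3; Y3 -> X1 X1

Introduce a nonterminal for each terminal appearing in a rule of length ≥ 2: X1 → num, X2 → id.
Binarize each right-hand side of length ≥ 3 by chaining fresh nonterminals (Y1, Y2, …): affected rules were U → X2 X2 U; T → T X2 X1 X1.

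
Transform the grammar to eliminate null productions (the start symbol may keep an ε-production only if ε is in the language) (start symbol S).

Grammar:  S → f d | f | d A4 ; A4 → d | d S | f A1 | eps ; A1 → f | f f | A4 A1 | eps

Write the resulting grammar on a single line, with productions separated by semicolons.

S → f d | f | d A4 | d; A4 → d | d S | f A1 | f; A1 → f | f f | A4 A1 | A4

Nullable nonterminals: {A1, A4}.
ε ∉ L(G), so no ε-production is kept.
Add the nullable-subset variants: S → d A4 gives d A4 | d. A4 → f A1 gives f A1 | f. A1 → A4 A1 gives A4 A1 | A4.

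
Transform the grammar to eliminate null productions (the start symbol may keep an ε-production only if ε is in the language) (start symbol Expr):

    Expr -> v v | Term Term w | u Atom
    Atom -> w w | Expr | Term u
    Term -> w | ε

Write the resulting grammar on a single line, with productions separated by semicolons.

Nullable set = {Term}.
ε ∉ L(G), so no ε-production is kept.
For each production, add variants omitting each subset of nullable occurrences: Expr → Term Term w gives Term Term w | Term w | w. Atom → Term u gives Term u | u.

Expr -> v v | Term Term w | Term w | w | u Atom; Atom -> w w | Expr | Term u | u; Term -> w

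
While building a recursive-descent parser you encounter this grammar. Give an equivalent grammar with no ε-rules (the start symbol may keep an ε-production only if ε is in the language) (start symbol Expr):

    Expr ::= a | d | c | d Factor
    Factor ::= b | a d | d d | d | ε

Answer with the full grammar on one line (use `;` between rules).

Nullable set = {Factor}.
ε ∉ L(G), so no ε-production is kept.

Expr ::= a | d | c | d Factor; Factor ::= b | a d | d d | d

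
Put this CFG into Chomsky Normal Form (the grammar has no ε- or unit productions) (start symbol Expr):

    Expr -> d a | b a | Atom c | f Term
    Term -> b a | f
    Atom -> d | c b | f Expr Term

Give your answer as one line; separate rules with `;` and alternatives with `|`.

Expr -> X1 X2 | X3 X2 | Atom X4 | X5 Term; Term -> X3 X2 | f; Atom -> d | X4 X3 | X5 Y1; X1 -> d; X2 -> a; X3 -> b; X4 -> c; X5 -> f; Y1 -> Expr Term

Introduce a nonterminal for each terminal appearing in a rule of length ≥ 2: X1 → d, X2 → a, X3 → b, X4 → c, X5 → f.
Binarize each right-hand side of length ≥ 3 by chaining fresh nonterminals (Y1, Y2, …): affected rules were Atom → X5 Expr Term.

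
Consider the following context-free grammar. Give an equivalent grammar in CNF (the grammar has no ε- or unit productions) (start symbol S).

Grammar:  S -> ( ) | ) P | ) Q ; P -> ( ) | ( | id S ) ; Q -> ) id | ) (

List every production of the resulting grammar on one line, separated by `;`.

Introduce a nonterminal for each terminal appearing in a rule of length ≥ 2: X1 → (, X2 → ), X3 → id.
Binarize each right-hand side of length ≥ 3 by chaining fresh nonterminals (Y1, Y2, …): affected rules were P → X3 S X2.

S -> X1 X2 | X2 P | X2 Q; P -> X1 X2 | ( | X3 Y1; Q -> X2 X3 | X2 X1; X1 -> (; X2 -> ); X3 -> id; Y1 -> S X2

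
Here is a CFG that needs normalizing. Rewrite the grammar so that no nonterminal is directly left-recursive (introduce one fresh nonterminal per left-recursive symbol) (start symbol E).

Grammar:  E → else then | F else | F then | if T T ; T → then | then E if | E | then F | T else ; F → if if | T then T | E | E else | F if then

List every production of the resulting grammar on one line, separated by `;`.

E → else then | F else | F then | if T T; T → then T' | then E if T' | E T' | then F T'; F → if if F' | T then T F' | E F' | E else F'; T' → else T' | ε; F' → if then F' | ε

T, F are directly left-recursive.
For T: α = {else}, β = {then, then E if, E, then F}. Rewrite as T → β T' and T' → α T' | ε.
For F: α = {if then}, β = {if if, T then T, E, E else}. Rewrite as F → β F' and F' → α F' | ε.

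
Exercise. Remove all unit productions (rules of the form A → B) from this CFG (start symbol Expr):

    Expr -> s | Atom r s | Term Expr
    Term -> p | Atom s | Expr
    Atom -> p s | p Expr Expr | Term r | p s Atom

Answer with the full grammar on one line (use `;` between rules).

Unit pairs: Term ⇒* {Expr}.
For each unit pair (A, B), copy every non-unit production of B to A, then drop all unit productions.

Expr -> s | Atom r s | Term Expr; Term -> p | Atom s | s | Atom r s | Term Expr; Atom -> p s | p Expr Expr | Term r | p s Atom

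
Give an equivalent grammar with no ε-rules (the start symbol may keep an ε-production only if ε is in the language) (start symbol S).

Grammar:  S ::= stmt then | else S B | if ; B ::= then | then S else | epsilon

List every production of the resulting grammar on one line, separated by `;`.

The nullable symbols are {B}.
ε ∉ L(G), so no ε-production is kept.
For each production, add variants omitting each subset of nullable occurrences: S → else S B gives else S B | else S.

S ::= stmt then | else S B | else S | if; B ::= then | then S else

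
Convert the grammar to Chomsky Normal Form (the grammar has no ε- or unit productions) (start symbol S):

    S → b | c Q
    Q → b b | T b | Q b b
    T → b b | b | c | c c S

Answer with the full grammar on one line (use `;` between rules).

S → b | X1 Q; Q → X2 X2 | T X2 | Q Y1; T → X2 X2 | b | c | X1 Y2; X1 → c; X2 → b; Y1 → X2 X2; Y2 → X1 S

Introduce a nonterminal for each terminal appearing in a rule of length ≥ 2: X1 → c, X2 → b.
Binarize each right-hand side of length ≥ 3 by chaining fresh nonterminals (Y1, Y2, …): affected rules were Q → Q X2 X2; T → X1 X1 S.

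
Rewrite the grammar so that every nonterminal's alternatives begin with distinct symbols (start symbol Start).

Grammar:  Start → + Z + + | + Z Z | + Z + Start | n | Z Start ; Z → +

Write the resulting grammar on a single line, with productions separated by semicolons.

Start → n | Z Start | + Z Start1; Z → +; Start1 → Z | + Start11; Start11 → + | Start

Start has alternatives sharing prefix '+ Z': factor to Start → + Z Start1 with Start1 → + + | Z | + Start.
Start1 has alternatives sharing prefix '+': factor to Start1 → + Start11 with Start11 → + | Start.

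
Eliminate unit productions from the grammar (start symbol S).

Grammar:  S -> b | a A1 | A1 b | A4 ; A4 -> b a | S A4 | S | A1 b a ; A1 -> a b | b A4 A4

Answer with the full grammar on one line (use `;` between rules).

S -> b a | S A4 | A1 b a | b | a A1 | A1 b; A4 -> b a | S A4 | A1 b a | b | a A1 | A1 b; A1 -> a b | b A4 A4

Unit pairs: A4 ⇒* {S}; S ⇒* {A4}.
For each unit pair (A, B), copy every non-unit production of B to A, then drop all unit productions.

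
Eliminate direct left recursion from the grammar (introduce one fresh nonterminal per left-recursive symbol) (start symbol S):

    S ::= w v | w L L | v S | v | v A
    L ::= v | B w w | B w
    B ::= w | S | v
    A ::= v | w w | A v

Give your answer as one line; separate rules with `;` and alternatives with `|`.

Left recursion appears on A.
For A: α = {v}, β = {v, w w}. Rewrite as A → β A' and A' → α A' | ε.

S ::= w v | w L L | v S | v | v A; L ::= v | B w w | B w; B ::= w | S | v; A ::= v A' | w w A'; A' ::= v A' | ε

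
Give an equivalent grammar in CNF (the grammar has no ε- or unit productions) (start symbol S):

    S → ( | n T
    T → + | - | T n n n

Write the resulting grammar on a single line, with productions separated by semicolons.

Introduce a nonterminal for each terminal appearing in a rule of length ≥ 2: X1 → n.
Binarize each right-hand side of length ≥ 3 by chaining fresh nonterminals (Y1, Y2, …): affected rules were T → T X1 X1 X1.

S → ( | X1 T; T → + | - | T Y1; X1 → n; Y1 → X1 Y2; Y2 → X1 X1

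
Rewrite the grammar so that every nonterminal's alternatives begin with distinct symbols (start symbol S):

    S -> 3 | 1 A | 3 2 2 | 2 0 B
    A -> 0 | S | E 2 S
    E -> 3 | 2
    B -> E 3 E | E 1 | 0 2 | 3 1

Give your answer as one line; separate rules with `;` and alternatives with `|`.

S has alternatives sharing prefix '3': factor to S → 3 S' with S' → ε | 2 2.
B has alternatives sharing prefix 'E': factor to B → E B' with B' → 3 E | 1.

S -> 1 A | 2 0 B | 3 S'; A -> 0 | S | E 2 S; E -> 3 | 2; B -> 0 2 | 3 1 | E B'; S' -> eps | 2 2; B' -> 3 E | 1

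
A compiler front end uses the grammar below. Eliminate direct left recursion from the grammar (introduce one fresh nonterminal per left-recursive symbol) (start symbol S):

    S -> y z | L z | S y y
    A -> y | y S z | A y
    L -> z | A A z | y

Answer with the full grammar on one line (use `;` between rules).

S -> y z S' | L z S'; A -> y A' | y S z A'; L -> z | A A z | y; S' -> y y S' | ε; A' -> y A' | ε

S, A are directly left-recursive.
For S: α = {y y}, β = {y z, L z}. Rewrite as S → β S' and S' → α S' | ε.
For A: α = {y}, β = {y, y S z}. Rewrite as A → β A' and A' → α A' | ε.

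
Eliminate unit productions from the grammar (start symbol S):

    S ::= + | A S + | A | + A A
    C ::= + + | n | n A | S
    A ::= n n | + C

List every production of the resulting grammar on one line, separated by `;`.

Unit pairs: C ⇒* {A, S}; S ⇒* {A}.
For every A with A ⇒* B via unit rules, add B's non-unit alternatives to A; then delete every rule of the form X → Y.

S ::= + | A S + | + A A | n n | + C; C ::= + + | n | n A | + | A S + | + A A | n n | + C; A ::= n n | + C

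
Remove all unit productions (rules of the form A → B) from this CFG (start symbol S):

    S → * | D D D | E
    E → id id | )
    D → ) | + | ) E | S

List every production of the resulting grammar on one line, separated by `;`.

Unit pairs: D ⇒* {E, S}; S ⇒* {E}.
For each unit pair (A, B), copy every non-unit production of B to A, then drop all unit productions.

S → id id | ) | * | D D D; E → id id | ); D → * | D D D | id id | ) | + | ) E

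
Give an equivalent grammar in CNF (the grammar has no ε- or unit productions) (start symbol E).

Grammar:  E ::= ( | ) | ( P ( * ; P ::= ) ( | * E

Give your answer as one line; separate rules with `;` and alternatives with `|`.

Introduce a nonterminal for each terminal appearing in a rule of length ≥ 2: X1 → (, X2 → *, X3 → ).
Binarize each right-hand side of length ≥ 3 by chaining fresh nonterminals (Y1, Y2, …): affected rules were E → X1 P X1 X2.

E ::= ( | ) | X1 Y1; P ::= X3 X1 | X2 E; X1 ::= (; X2 ::= *; X3 ::= ); Y1 ::= P Y2; Y2 ::= X1 X2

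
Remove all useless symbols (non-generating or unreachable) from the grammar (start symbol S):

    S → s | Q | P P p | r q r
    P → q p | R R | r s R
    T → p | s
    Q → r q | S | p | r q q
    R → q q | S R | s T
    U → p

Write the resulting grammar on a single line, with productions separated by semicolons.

Generating nonterminals: {P, Q, R, S, T, U}.
Reachable from S after that: {P, Q, R, S, T}.
Removed useless symbols: {U} and every production mentioning them.

S → s | Q | P P p | r q r; P → q p | R R | r s R; T → p | s; Q → r q | S | p | r q q; R → q q | S R | s T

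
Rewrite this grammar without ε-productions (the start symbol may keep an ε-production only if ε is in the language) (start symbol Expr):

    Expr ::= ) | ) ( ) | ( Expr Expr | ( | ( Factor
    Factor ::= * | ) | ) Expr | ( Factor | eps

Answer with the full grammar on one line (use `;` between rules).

Expr ::= ) | ) ( ) | ( Expr Expr | ( | ( Factor; Factor ::= * | ) | ) Expr | ( Factor | (

The nullable symbols are {Factor}.
ε ∉ L(G), so no ε-production is kept.
Expand every rule over subsets of its nullable positions: Factor → ( Factor gives ( Factor | (.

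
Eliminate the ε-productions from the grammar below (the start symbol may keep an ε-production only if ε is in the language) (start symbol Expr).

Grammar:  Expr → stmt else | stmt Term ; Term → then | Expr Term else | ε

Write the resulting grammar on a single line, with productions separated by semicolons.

Expr → stmt else | stmt Term | stmt; Term → then | Expr Term else | Expr else

Nullable nonterminals: {Term}.
ε ∉ L(G), so no ε-production is kept.
Add the nullable-subset variants: Expr → stmt Term gives stmt Term | stmt. Term → Expr Term else gives Expr Term else | Expr else.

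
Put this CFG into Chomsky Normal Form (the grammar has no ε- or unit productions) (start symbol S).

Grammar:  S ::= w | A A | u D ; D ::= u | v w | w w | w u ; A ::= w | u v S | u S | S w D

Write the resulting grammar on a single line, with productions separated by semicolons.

S ::= w | A A | X1 D; D ::= u | X2 X3 | X3 X3 | X3 X1; A ::= w | X1 Y1 | X1 S | S Y2; X1 ::= u; X2 ::= v; X3 ::= w; Y1 ::= X2 S; Y2 ::= X3 D

Introduce a nonterminal for each terminal appearing in a rule of length ≥ 2: X1 → u, X2 → v, X3 → w.
Binarize each right-hand side of length ≥ 3 by chaining fresh nonterminals (Y1, Y2, …): affected rules were A → X1 X2 S; A → S X3 D.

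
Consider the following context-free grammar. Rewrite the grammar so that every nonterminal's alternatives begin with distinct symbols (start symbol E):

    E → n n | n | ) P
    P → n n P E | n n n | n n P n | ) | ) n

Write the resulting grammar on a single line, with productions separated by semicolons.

E has alternatives sharing prefix 'n': factor to E → n E' with E' → n | ε.
P has alternatives sharing prefix 'n n': factor to P → n n P' with P' → P E | n | P n.
P has alternatives sharing prefix ')': factor to P → ) P'' with P'' → ε | n.
P' has alternatives sharing prefix 'P': factor to P' → P P''' with P''' → E | n.

E → ) P | n E'; P → n n P' | ) P''; E' → n | ε; P' → n | P P'''; P'' → ε | n; P''' → E | n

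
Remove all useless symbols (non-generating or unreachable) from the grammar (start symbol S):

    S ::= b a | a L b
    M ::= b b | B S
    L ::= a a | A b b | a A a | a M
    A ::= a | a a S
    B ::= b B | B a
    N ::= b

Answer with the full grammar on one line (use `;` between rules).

S ::= b a | a L b; M ::= b b; L ::= a a | A b b | a A a | a M; A ::= a | a a S

Generating nonterminals: {A, L, M, N, S}.
Reachable from S after that: {A, L, M, S}.
Removed useless symbols: {B, N} and every production mentioning them.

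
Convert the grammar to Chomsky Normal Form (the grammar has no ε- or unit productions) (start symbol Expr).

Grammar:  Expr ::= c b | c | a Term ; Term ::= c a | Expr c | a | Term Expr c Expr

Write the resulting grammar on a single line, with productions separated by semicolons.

Introduce a nonterminal for each terminal appearing in a rule of length ≥ 2: X1 → c, X2 → b, X3 → a.
Binarize each right-hand side of length ≥ 3 by chaining fresh nonterminals (Y1, Y2, …): affected rules were Term → Term Expr X1 Expr.

Expr ::= X1 X2 | c | X3 Term; Term ::= X1 X3 | Expr X1 | a | Term Y1; X1 ::= c; X2 ::= b; X3 ::= a; Y1 ::= Expr Y2; Y2 ::= X1 Expr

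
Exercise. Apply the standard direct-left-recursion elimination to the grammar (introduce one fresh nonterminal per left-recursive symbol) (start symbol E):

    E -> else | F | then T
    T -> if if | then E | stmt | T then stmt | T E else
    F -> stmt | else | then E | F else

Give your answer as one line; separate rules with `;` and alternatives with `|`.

T, F are directly left-recursive.
For T: α = {then stmt, E else}, β = {if if, then E, stmt}. Rewrite as T → β T' and T' → α T' | ε.
For F: α = {else}, β = {stmt, else, then E}. Rewrite as F → β F' and F' → α F' | ε.

E -> else | F | then T; T -> if if T' | then E T' | stmt T'; F -> stmt F' | else F' | then E F'; T' -> then stmt T' | E else T' | ε; F' -> else F' | ε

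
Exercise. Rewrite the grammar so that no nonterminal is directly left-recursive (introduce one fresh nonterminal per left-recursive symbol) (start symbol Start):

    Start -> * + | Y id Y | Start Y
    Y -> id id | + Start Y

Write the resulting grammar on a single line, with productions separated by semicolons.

Left recursion appears on Start.
For Start: α = {Y}, β = {* +, Y id Y}. Rewrite as Start → β Start1 and Start1 → α Start1 | ε.

Start -> * + Start1 | Y id Y Start1; Y -> id id | + Start Y; Start1 -> Y Start1 | ε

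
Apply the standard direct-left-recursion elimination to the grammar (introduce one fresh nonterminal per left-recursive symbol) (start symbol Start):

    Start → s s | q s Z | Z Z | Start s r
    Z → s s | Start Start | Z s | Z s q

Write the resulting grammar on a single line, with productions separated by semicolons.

Start, Z are directly left-recursive.
For Start: α = {s r}, β = {s s, q s Z, Z Z}. Rewrite as Start → β Start1 and Start1 → α Start1 | ε.
For Z: α = {s, s q}, β = {s s, Start Start}. Rewrite as Z → β Z1 and Z1 → α Z1 | ε.

Start → s s Start1 | q s Z Start1 | Z Z Start1; Z → s s Z1 | Start Start Z1; Start1 → s r Start1 | ε; Z1 → s Z1 | s q Z1 | ε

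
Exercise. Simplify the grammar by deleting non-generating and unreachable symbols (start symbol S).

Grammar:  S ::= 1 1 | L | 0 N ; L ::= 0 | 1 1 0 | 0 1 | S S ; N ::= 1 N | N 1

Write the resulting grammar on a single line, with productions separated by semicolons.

S ::= 1 1 | L; L ::= 0 | 1 1 0 | 0 1 | S S

Generating nonterminals: {L, S}.
Reachable from S after that: {L, S}.
Removed useless symbols: {N} and every production mentioning them.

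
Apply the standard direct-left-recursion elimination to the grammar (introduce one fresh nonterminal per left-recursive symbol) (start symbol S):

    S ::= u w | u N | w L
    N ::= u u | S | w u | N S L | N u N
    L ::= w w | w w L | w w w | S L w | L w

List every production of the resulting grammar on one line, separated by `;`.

S ::= u w | u N | w L; N ::= u u N' | S N' | w u N'; L ::= w w L' | w w L L' | w w w L' | S L w L'; N' ::= S L N' | u N N' | ε; L' ::= w L' | ε

Left recursion appears on N, L.
For N: α = {S L, u N}, β = {u u, S, w u}. Rewrite as N → β N' and N' → α N' | ε.
For L: α = {w}, β = {w w, w w L, w w w, S L w}. Rewrite as L → β L' and L' → α L' | ε.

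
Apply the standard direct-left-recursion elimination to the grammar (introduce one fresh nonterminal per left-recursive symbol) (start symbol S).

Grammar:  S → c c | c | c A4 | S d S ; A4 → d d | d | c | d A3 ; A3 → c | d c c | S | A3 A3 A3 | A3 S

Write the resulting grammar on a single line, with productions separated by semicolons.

Directly left-recursive nonterminals: S, A3.
For S: α = {d S}, β = {c c, c, c A4}. Rewrite as S → β S' and S' → α S' | ε.
For A3: α = {A3 A3, S}, β = {c, d c c, S}. Rewrite as A3 → β A3' and A3' → α A3' | ε.

S → c c S' | c S' | c A4 S'; A4 → d d | d | c | d A3; A3 → c A3' | d c c A3' | S A3'; S' → d S S' | epsilon; A3' → A3 A3 A3' | S A3' | epsilon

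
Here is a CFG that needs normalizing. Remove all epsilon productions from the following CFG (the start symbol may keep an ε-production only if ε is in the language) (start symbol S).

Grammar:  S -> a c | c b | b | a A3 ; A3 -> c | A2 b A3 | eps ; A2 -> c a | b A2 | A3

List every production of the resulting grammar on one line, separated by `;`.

Nullable set = {A2, A3}.
ε ∉ L(G), so no ε-production is kept.
For each production, add variants omitting each subset of nullable occurrences: S → a A3 gives a A3 | a. A3 → A2 b A3 gives A2 b A3 | A2 b | b A3 | b. A2 → b A2 gives b A2 | b.

S -> a c | c b | b | a A3 | a; A3 -> c | A2 b A3 | A2 b | b A3 | b; A2 -> c a | b A2 | b | A3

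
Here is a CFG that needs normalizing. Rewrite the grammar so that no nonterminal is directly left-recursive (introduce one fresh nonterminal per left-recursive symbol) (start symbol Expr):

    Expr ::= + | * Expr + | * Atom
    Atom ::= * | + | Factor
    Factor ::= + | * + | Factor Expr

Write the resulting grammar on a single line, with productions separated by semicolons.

Expr ::= + | * Expr + | * Atom; Atom ::= * | + | Factor; Factor ::= + Factor1 | * + Factor1; Factor1 ::= Expr Factor1 | ε

Factor is directly left-recursive.
For Factor: α = {Expr}, β = {+, * +}. Rewrite as Factor → β Factor1 and Factor1 → α Factor1 | ε.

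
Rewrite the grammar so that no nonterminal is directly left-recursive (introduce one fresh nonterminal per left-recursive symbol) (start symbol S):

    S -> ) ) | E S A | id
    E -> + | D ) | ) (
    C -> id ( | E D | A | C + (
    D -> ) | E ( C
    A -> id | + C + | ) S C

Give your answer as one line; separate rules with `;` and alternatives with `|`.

Left recursion appears on C.
For C: α = {+ (}, β = {id (, E D, A}. Rewrite as C → β C' and C' → α C' | ε.

S -> ) ) | E S A | id; E -> + | D ) | ) (; C -> id ( C' | E D C' | A C'; D -> ) | E ( C; A -> id | + C + | ) S C; C' -> + ( C' | ε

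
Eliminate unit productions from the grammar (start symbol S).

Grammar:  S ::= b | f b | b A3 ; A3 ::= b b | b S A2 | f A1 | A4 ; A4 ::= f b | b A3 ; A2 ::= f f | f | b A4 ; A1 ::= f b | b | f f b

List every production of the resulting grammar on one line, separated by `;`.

S ::= b | f b | b A3; A3 ::= f b | b A3 | b b | b S A2 | f A1; A4 ::= f b | b A3; A2 ::= f f | f | b A4; A1 ::= f b | b | f f b

Unit pairs: A3 ⇒* {A4}.
Replace each nonterminal's rules with the union of the non-unit rules of every nonterminal it unit-derives.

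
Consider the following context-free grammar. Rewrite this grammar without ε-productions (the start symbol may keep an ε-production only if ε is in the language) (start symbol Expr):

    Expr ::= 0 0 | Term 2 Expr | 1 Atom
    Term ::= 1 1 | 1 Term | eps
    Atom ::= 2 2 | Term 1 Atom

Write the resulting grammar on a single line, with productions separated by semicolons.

Nullable set = {Term}.
ε ∉ L(G), so no ε-production is kept.
For each production, add variants omitting each subset of nullable occurrences: Expr → Term 2 Expr gives Term 2 Expr | 2 Expr. Term → 1 Term gives 1 Term | 1. Atom → Term 1 Atom gives Term 1 Atom | 1 Atom.

Expr ::= 0 0 | Term 2 Expr | 2 Expr | 1 Atom; Term ::= 1 1 | 1 Term | 1; Atom ::= 2 2 | Term 1 Atom | 1 Atom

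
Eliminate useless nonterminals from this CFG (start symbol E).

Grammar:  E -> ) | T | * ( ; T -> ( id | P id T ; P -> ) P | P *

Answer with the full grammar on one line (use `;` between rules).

Generating nonterminals: {E, T}.
Reachable from E after that: {E, T}.
Removed useless symbols: {P} and every production mentioning them.

E -> ) | T | * (; T -> ( id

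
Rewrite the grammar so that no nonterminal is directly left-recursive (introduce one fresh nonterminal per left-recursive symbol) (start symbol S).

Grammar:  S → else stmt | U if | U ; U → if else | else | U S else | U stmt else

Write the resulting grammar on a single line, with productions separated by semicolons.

S → else stmt | U if | U; U → if else U' | else U'; U' → S else U' | stmt else U' | ε

U is directly left-recursive.
For U: α = {S else, stmt else}, β = {if else, else}. Rewrite as U → β U' and U' → α U' | ε.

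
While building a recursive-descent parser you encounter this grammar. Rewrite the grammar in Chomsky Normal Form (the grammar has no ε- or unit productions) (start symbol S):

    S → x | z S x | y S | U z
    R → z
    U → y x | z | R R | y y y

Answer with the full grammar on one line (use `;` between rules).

Introduce a nonterminal for each terminal appearing in a rule of length ≥ 2: X1 → z, X2 → x, X3 → y.
Binarize each right-hand side of length ≥ 3 by chaining fresh nonterminals (Y1, Y2, …): affected rules were S → X1 S X2; U → X3 X3 X3.

S → x | X1 Y1 | X3 S | U X1; R → z; U → X3 X2 | z | R R | X3 Y2; X1 → z; X2 → x; X3 → y; Y1 → S X2; Y2 → X3 X3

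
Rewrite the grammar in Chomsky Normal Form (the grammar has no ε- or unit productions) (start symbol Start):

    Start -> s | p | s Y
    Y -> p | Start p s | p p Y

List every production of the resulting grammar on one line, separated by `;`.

Start -> s | p | X1 Y; Y -> p | Start Y1 | X2 Y2; X1 -> s; X2 -> p; Y1 -> X2 X1; Y2 -> X2 Y

Introduce a nonterminal for each terminal appearing in a rule of length ≥ 2: X1 → s, X2 → p.
Binarize each right-hand side of length ≥ 3 by chaining fresh nonterminals (Y1, Y2, …): affected rules were Y → Start X2 X1; Y → X2 X2 Y.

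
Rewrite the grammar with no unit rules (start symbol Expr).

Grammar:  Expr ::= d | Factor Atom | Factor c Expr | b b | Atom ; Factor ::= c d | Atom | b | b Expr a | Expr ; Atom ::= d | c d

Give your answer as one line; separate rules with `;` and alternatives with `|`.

Unit pairs: Expr ⇒* {Atom}; Factor ⇒* {Atom, Expr}.
For every A with A ⇒* B via unit rules, add B's non-unit alternatives to A; then delete every rule of the form X → Y.

Expr ::= d | c d | Factor Atom | Factor c Expr | b b; Factor ::= d | c d | b | b Expr a | Factor Atom | Factor c Expr | b b; Atom ::= d | c d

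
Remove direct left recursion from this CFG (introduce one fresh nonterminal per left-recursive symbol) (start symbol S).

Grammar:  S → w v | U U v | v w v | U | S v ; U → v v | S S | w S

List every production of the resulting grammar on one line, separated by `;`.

Left recursion appears on S.
For S: α = {v}, β = {w v, U U v, v w v, U}. Rewrite as S → β S' and S' → α S' | ε.

S → w v S' | U U v S' | v w v S' | U S'; U → v v | S S | w S; S' → v S' | ε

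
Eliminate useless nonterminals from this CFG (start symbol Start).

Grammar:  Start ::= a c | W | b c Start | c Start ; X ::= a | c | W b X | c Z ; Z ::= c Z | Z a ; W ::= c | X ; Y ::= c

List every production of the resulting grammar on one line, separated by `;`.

Start ::= a c | W | b c Start | c Start; X ::= a | c | W b X; W ::= c | X

Generating nonterminals: {Start, W, X, Y}.
Reachable from Start after that: {Start, W, X}.
Removed useless symbols: {Y, Z} and every production mentioning them.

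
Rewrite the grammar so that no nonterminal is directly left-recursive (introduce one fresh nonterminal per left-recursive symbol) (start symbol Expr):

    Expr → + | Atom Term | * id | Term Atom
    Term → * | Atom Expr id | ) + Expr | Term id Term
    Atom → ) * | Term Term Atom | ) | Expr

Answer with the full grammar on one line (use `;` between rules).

Term is directly left-recursive.
For Term: α = {id Term}, β = {*, Atom Expr id, ) + Expr}. Rewrite as Term → β Term1 and Term1 → α Term1 | ε.

Expr → + | Atom Term | * id | Term Atom; Term → * Term1 | Atom Expr id Term1 | ) + Expr Term1; Atom → ) * | Term Term Atom | ) | Expr; Term1 → id Term Term1 | ε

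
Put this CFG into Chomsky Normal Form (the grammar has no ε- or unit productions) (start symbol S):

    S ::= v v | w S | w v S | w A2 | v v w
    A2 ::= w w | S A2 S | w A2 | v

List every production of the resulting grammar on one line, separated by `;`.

S ::= X1 X1 | X2 S | X2 Y1 | X2 A2 | X1 Y2; A2 ::= X2 X2 | S Y3 | X2 A2 | v; X1 ::= v; X2 ::= w; Y1 ::= X1 S; Y2 ::= X1 X2; Y3 ::= A2 S

Introduce a nonterminal for each terminal appearing in a rule of length ≥ 2: X1 → v, X2 → w.
Binarize each right-hand side of length ≥ 3 by chaining fresh nonterminals (Y1, Y2, …): affected rules were S → X2 X1 S; S → X1 X1 X2; A2 → S A2 S.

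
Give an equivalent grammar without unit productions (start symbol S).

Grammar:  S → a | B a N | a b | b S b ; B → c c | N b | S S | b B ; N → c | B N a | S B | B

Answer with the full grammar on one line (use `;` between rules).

Unit pairs: N ⇒* {B}.
For every A with A ⇒* B via unit rules, add B's non-unit alternatives to A; then delete every rule of the form X → Y.

S → a | B a N | a b | b S b; B → c c | N b | S S | b B; N → c c | N b | S S | b B | c | B N a | S B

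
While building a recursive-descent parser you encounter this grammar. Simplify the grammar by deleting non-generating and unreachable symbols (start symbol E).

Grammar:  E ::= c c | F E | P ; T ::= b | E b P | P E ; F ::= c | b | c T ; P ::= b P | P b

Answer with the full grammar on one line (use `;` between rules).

E ::= c c | F E; T ::= b; F ::= c | b | c T

Generating nonterminals: {E, F, T}.
Reachable from E after that: {E, F, T}.
Removed useless symbols: {P} and every production mentioning them.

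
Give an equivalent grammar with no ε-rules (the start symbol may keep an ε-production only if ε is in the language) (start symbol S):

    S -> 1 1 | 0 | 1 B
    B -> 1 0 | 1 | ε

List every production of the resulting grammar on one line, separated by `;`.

S -> 1 1 | 0 | 1 B | 1; B -> 1 0 | 1

Nullable nonterminals: {B}.
ε ∉ L(G), so no ε-production is kept.
For each production, add variants omitting each subset of nullable occurrences: S → 1 B gives 1 B | 1.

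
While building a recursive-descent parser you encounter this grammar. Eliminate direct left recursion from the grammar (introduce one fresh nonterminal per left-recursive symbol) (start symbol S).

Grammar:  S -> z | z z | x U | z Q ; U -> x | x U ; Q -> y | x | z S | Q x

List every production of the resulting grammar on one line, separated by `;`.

S -> z | z z | x U | z Q; U -> x | x U; Q -> y Q' | x Q' | z S Q'; Q' -> x Q' | ε

Directly left-recursive nonterminal: Q.
For Q: α = {x}, β = {y, x, z S}. Rewrite as Q → β Q' and Q' → α Q' | ε.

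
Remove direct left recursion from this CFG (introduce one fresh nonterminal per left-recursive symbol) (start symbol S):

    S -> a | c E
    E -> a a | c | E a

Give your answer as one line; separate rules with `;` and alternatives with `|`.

S -> a | c E; E -> a a E' | c E'; E' -> a E' | ε

Left recursion appears on E.
For E: α = {a}, β = {a a, c}. Rewrite as E → β E' and E' → α E' | ε.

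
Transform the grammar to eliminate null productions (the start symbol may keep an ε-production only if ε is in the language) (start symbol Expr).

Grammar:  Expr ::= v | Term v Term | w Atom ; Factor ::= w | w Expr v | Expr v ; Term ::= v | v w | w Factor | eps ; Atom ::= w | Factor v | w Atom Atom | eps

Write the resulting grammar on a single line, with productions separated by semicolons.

Nullable nonterminals: {Atom, Term}.
ε ∉ L(G), so no ε-production is kept.
For each production, add variants omitting each subset of nullable occurrences: Expr → Term v Term gives Term v Term | Term v | v Term. Expr → w Atom gives w Atom | w. Atom → w Atom Atom gives w Atom Atom | w Atom.

Expr ::= v | Term v Term | Term v | v Term | w Atom | w; Factor ::= w | w Expr v | Expr v; Term ::= v | v w | w Factor; Atom ::= w | Factor v | w Atom Atom | w Atom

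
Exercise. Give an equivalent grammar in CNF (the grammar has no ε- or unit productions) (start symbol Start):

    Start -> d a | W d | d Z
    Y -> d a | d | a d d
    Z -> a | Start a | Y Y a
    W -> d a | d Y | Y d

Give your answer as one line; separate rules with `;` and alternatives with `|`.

Start -> X1 X2 | W X1 | X1 Z; Y -> X1 X2 | d | X2 Y1; Z -> a | Start X2 | Y Y2; W -> X1 X2 | X1 Y | Y X1; X1 -> d; X2 -> a; Y1 -> X1 X1; Y2 -> Y X2

Introduce a nonterminal for each terminal appearing in a rule of length ≥ 2: X1 → d, X2 → a.
Binarize each right-hand side of length ≥ 3 by chaining fresh nonterminals (Y1, Y2, …): affected rules were Y → X2 X1 X1; Z → Y Y X2.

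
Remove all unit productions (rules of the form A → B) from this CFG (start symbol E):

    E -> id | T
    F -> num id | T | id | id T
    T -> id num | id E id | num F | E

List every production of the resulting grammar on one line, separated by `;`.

E -> id | id num | id E id | num F; F -> id | num id | id T | id num | id E id | num F; T -> id | id num | id E id | num F

Unit pairs: E ⇒* {T}; F ⇒* {E, T}; T ⇒* {E}.
For each unit pair (A, B), copy every non-unit production of B to A, then drop all unit productions.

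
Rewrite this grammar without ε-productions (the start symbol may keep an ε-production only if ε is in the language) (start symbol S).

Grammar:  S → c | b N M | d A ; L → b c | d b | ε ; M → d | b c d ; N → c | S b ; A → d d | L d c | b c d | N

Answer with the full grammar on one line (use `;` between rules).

S → c | b N M | d A; L → b c | d b; M → d | b c d; N → c | S b; A → d d | L d c | d c | b c d | N

The nullable symbols are {L}.
ε ∉ L(G), so no ε-production is kept.
Add the nullable-subset variants: A → L d c gives L d c | d c.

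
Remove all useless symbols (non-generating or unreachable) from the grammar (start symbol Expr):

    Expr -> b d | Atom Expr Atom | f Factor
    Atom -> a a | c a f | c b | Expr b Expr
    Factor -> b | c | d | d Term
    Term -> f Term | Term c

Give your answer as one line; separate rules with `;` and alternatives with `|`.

Generating nonterminals: {Atom, Expr, Factor}.
Reachable from Expr after that: {Atom, Expr, Factor}.
Removed useless symbols: {Term} and every production mentioning them.

Expr -> b d | Atom Expr Atom | f Factor; Atom -> a a | c a f | c b | Expr b Expr; Factor -> b | c | d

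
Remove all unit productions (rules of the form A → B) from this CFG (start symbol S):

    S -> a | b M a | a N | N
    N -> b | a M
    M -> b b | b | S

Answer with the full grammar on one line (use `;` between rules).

Unit pairs: M ⇒* {N, S}; S ⇒* {N}.
For each unit pair (A, B), copy every non-unit production of B to A, then drop all unit productions.

S -> a | b M a | a N | b | a M; N -> b | a M; M -> a | b M a | a N | b | a M | b b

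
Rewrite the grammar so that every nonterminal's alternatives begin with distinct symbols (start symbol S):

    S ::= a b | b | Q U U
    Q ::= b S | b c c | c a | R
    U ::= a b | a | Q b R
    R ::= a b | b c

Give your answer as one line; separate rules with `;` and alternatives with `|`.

Q has alternatives sharing prefix 'b': factor to Q → b Q' with Q' → S | c c.
U has alternatives sharing prefix 'a': factor to U → a U' with U' → b | ε.

S ::= a b | b | Q U U; Q ::= c a | R | b Q'; U ::= Q b R | a U'; R ::= a b | b c; Q' ::= S | c c; U' ::= b | ε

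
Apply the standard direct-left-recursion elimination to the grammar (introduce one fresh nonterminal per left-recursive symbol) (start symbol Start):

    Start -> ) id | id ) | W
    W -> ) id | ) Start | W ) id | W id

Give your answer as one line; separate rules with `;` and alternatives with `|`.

Left recursion appears on W.
For W: α = {) id, id}, β = {) id, ) Start}. Rewrite as W → β W1 and W1 → α W1 | ε.

Start -> ) id | id ) | W; W -> ) id W1 | ) Start W1; W1 -> ) id W1 | id W1 | epsilon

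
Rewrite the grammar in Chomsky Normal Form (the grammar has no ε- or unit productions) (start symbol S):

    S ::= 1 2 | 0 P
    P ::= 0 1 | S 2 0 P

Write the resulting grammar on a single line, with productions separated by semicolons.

S ::= X1 X2 | X3 P; P ::= X3 X1 | S Y1; X1 ::= 1; X2 ::= 2; X3 ::= 0; Y1 ::= X2 Y2; Y2 ::= X3 P

Introduce a nonterminal for each terminal appearing in a rule of length ≥ 2: X1 → 1, X2 → 2, X3 → 0.
Binarize each right-hand side of length ≥ 3 by chaining fresh nonterminals (Y1, Y2, …): affected rules were P → S X2 X3 P.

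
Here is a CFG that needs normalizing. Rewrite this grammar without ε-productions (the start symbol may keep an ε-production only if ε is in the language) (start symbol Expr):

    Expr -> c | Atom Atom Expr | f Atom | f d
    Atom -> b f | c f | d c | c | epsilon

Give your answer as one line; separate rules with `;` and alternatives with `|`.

Expr -> c | Atom Atom Expr | Atom Expr | f Atom | f | f d; Atom -> b f | c f | d c | c

Nullable nonterminals: {Atom}.
ε ∉ L(G), so no ε-production is kept.
For each production, add variants omitting each subset of nullable occurrences: Expr → Atom Atom Expr gives Atom Atom Expr | Atom Expr. Expr → f Atom gives f Atom | f.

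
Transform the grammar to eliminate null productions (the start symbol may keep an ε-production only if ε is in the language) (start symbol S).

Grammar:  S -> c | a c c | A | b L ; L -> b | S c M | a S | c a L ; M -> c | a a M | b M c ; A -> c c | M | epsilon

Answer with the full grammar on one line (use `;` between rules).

S -> c | a c c | A | b L | ε; L -> b | S c M | c M | a S | a | c a L; M -> c | a a M | b M c; A -> c c | M

Nullable nonterminals: {A, S}.
ε ∈ L(G) since S is nullable, so keep S → ε.
For each production, add variants omitting each subset of nullable occurrences: L → S c M gives S c M | c M. L → a S gives a S | a.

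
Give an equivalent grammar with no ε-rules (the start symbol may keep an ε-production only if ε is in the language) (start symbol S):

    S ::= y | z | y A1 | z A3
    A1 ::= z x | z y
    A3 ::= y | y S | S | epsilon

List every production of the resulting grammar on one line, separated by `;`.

The nullable symbols are {A3}.
ε ∉ L(G), so no ε-production is kept.

S ::= y | z | y A1 | z A3; A1 ::= z x | z y; A3 ::= y | y S | S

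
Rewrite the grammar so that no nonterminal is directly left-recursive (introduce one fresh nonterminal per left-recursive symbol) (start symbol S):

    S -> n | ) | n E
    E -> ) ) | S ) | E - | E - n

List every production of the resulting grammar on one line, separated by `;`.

Left recursion appears on E.
For E: α = {-, - n}, β = {) ), S )}. Rewrite as E → β E' and E' → α E' | ε.

S -> n | ) | n E; E -> ) ) E' | S ) E'; E' -> - E' | - n E' | epsilon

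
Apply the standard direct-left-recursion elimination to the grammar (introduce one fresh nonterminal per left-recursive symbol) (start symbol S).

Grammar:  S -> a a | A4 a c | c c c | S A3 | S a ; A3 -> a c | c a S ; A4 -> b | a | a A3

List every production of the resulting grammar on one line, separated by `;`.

S -> a a S' | A4 a c S' | c c c S'; A3 -> a c | c a S; A4 -> b | a | a A3; S' -> A3 S' | a S' | epsilon

Directly left-recursive nonterminal: S.
For S: α = {A3, a}, β = {a a, A4 a c, c c c}. Rewrite as S → β S' and S' → α S' | ε.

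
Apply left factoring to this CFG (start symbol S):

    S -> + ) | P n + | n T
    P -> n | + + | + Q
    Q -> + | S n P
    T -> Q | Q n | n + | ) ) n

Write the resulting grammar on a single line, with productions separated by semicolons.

S -> + ) | P n + | n T; P -> n | + P'; Q -> + | S n P; T -> n + | ) ) n | Q T'; P' -> + | Q; T' -> ε | n

P has alternatives sharing prefix '+': factor to P → + P' with P' → + | Q.
T has alternatives sharing prefix 'Q': factor to T → Q T' with T' → ε | n.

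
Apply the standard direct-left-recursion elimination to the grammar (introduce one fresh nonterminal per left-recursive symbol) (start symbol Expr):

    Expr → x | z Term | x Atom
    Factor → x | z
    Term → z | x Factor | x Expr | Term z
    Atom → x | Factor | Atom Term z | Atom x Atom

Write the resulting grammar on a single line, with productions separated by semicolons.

Expr → x | z Term | x Atom; Factor → x | z; Term → z Term1 | x Factor Term1 | x Expr Term1; Atom → x Atom1 | Factor Atom1; Term1 → z Term1 | ε; Atom1 → Term z Atom1 | x Atom Atom1 | ε

Directly left-recursive nonterminals: Term, Atom.
For Term: α = {z}, β = {z, x Factor, x Expr}. Rewrite as Term → β Term1 and Term1 → α Term1 | ε.
For Atom: α = {Term z, x Atom}, β = {x, Factor}. Rewrite as Atom → β Atom1 and Atom1 → α Atom1 | ε.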